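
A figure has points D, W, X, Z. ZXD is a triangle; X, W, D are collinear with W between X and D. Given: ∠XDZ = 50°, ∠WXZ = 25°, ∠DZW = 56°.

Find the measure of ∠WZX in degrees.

1. ∠WDZ = 50°  [W on ray DX]
2. ∠DWZ = 74°  [△ZWD]
3. ∠XWZ = 106°  [linear pair at W on XD]
4. ∠WZX = 49°  [△ZXW]

∠WZX = 49°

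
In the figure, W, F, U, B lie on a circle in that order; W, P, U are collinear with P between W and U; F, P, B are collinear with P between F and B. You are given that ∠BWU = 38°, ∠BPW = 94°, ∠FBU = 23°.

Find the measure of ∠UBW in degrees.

1. ∠BPU = 86°  [linear pair at P on WU]
2. ∠BUW = 71°  [△UPB]
3. ∠UBW = 71°  [△WUB]

∠UBW = 71°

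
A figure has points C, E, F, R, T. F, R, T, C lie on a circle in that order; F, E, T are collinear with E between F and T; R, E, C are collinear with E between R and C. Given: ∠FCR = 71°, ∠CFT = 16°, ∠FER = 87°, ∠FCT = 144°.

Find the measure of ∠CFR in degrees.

∠CFR = 89°

1. ∠CTF = 20°  [△FTC]
2. ∠CRF = 20°  [same arc FC]
3. ∠CFR = 89°  [△FRC]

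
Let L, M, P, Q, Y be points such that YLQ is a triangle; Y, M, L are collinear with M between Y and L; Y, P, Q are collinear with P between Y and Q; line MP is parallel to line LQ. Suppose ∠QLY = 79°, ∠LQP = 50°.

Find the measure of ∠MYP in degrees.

1. ∠LQY = 50°  [P on ray QY]
2. ∠LYQ = 51°  [△YLQ]
3. ∠MYP = 51°  [M on YL, P on YQ]

∠MYP = 51°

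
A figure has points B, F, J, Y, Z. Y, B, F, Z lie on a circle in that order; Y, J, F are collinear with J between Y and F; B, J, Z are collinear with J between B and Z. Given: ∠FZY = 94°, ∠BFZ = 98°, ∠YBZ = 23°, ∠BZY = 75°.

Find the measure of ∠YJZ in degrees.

∠YJZ = 42°

1. ∠YFZ = 23°  [same arc YZ]
2. ∠FYZ = 63°  [△YFZ]
3. ∠YJZ = 42°  [△YJZ]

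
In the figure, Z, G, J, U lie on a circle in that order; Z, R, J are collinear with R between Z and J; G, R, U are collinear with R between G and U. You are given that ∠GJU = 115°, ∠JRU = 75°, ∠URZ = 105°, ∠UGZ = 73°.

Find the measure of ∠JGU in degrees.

∠JGU = 33°

1. ∠UJZ = 73°  [same arc ZU]
2. ∠GUJ = 32°  [△JRU]
3. ∠JGU = 33°  [△GJU]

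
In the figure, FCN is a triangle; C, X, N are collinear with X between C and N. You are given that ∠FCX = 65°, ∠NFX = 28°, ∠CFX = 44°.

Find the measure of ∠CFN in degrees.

∠CFN = 72°

1. ∠CXF = 71°  [△FCX]
2. ∠FCN = 65°  [X on ray CN]
3. ∠FXN = 109°  [linear pair at X on CN]
4. ∠FNX = 43°  [△FXN]
5. ∠CNF = 43°  [X on ray NC]
6. ∠CFN = 72°  [△FCN]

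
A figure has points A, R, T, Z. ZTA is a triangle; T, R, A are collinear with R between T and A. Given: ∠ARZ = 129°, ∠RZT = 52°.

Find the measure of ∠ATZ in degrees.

∠ATZ = 77°

1. ∠TRZ = 51°  [linear pair at R on TA]
2. ∠RTZ = 77°  [△ZTR]
3. ∠ATZ = 77°  [R on ray TA]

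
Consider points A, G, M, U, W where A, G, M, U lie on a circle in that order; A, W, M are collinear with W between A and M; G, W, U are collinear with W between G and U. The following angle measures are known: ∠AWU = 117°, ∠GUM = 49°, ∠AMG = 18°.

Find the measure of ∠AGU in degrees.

∠AGU = 68°

1. ∠GWM = 117°  [vertical angles at W]
2. ∠GAM = 49°  [same arc GM]
3. ∠AWG = 63°  [linear pair at W on AM]
4. ∠AGU = 68°  [△AWG]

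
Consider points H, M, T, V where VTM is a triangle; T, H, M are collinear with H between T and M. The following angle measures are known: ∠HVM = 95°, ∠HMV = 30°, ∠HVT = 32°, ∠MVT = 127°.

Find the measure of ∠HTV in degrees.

1. ∠TMV = 30°  [H on ray MT]
2. ∠MTV = 23°  [△VTM]
3. ∠HTV = 23°  [H on ray TM]

∠HTV = 23°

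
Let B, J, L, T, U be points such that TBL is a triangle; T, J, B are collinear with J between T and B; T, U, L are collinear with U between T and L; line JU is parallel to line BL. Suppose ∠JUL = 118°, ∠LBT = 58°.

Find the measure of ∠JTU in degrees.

∠JTU = 60°

1. ∠JUT = 62°  [linear pair at U on TL]
2. ∠TJU = 58°  [JU∥BL, corresponding at J]
3. ∠JTU = 60°  [△TJU]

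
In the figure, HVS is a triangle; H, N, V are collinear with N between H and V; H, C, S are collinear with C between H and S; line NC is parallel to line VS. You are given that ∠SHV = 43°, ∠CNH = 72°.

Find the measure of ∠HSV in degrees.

∠HSV = 65°

1. ∠CHN = 43°  [N on HV, C on HS]
2. ∠HCN = 65°  [△HNC]
3. ∠HSV = 65°  [NC∥VS, corresponding at C]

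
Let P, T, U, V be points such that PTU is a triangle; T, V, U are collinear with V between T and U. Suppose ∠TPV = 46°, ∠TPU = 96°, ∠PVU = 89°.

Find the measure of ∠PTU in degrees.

1. ∠PVT = 91°  [linear pair at V on TU]
2. ∠PTV = 43°  [△PTV]
3. ∠PTU = 43°  [V on ray TU]

∠PTU = 43°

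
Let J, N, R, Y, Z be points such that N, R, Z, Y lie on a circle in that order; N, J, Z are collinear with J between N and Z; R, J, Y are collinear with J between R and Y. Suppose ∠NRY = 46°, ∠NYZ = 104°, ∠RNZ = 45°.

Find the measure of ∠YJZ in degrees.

1. ∠NZY = 46°  [same arc NY]
2. ∠RYZ = 45°  [same arc RZ]
3. ∠YJZ = 89°  [△ZJY]

∠YJZ = 89°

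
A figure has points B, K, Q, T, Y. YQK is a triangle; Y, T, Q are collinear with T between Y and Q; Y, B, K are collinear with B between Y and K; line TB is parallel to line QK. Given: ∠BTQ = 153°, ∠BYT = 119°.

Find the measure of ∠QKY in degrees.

∠QKY = 34°

1. ∠BTY = 27°  [linear pair at T on YQ]
2. ∠TBY = 34°  [△YTB]
3. ∠QKY = 34°  [TB∥QK, corresponding at B]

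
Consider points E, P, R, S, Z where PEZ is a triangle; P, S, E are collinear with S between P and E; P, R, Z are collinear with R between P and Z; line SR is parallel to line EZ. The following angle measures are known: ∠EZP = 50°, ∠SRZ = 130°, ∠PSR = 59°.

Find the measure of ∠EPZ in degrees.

∠EPZ = 71°

1. ∠PRS = 50°  [SR∥EZ, corresponding at R]
2. ∠RPS = 71°  [△PSR]
3. ∠EPZ = 71°  [S on PE, R on PZ]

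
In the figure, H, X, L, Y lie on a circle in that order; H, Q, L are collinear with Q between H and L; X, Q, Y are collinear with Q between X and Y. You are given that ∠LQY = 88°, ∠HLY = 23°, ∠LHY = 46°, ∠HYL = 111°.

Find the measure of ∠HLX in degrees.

1. ∠HQX = 88°  [vertical angles at Q]
2. ∠LXY = 46°  [same arc LY]
3. ∠LQX = 92°  [linear pair at Q on HL]
4. ∠HLX = 42°  [△XQL]

∠HLX = 42°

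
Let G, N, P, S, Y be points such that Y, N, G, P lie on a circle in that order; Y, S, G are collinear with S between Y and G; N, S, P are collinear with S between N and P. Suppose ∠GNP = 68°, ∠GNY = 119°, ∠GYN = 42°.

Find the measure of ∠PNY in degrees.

∠PNY = 51°

1. ∠GYP = 68°  [same arc GP]
2. ∠GPY = 61°  [cyclic YNGP, opposite ∠N+∠P]
3. ∠PGY = 51°  [△YGP]
4. ∠PNY = 51°  [same arc YP]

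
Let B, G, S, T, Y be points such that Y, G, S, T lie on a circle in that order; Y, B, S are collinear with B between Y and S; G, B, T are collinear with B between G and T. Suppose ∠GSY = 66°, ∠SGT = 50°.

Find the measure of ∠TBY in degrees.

1. ∠GTY = 66°  [same arc YG]
2. ∠SYT = 50°  [same arc ST]
3. ∠TBY = 64°  [△YBT]

∠TBY = 64°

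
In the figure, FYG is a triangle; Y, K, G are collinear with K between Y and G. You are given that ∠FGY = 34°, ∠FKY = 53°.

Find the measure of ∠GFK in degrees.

1. ∠FGK = 34°  [K on ray GY]
2. ∠FKG = 127°  [linear pair at K on YG]
3. ∠GFK = 19°  [△FKG]

∠GFK = 19°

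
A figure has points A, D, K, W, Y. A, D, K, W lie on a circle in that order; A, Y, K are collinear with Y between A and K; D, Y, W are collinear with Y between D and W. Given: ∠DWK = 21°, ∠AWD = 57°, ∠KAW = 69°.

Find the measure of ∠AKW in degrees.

1. ∠AYW = 54°  [△AYW]
2. ∠KYW = 126°  [linear pair at Y on AK]
3. ∠AKW = 33°  [△KYW]

∠AKW = 33°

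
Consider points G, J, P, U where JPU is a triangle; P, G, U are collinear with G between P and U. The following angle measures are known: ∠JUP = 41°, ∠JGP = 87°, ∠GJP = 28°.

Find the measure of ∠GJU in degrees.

1. ∠GUJ = 41°  [G on ray UP]
2. ∠JGU = 93°  [linear pair at G on PU]
3. ∠GJU = 46°  [△JGU]

∠GJU = 46°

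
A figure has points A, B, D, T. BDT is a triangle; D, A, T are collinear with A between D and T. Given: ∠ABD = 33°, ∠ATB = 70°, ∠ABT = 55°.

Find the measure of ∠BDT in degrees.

1. ∠BAT = 55°  [△BAT]
2. ∠BAD = 125°  [linear pair at A on DT]
3. ∠ADB = 22°  [△BDA]
4. ∠BDT = 22°  [A on ray DT]

∠BDT = 22°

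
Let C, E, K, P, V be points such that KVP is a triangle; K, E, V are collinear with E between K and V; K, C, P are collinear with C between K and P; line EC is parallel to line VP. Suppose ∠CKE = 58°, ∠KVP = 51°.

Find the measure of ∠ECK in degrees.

1. ∠PKV = 58°  [E on KV, C on KP]
2. ∠KPV = 71°  [△KVP]
3. ∠ECK = 71°  [EC∥VP, corresponding at C]

∠ECK = 71°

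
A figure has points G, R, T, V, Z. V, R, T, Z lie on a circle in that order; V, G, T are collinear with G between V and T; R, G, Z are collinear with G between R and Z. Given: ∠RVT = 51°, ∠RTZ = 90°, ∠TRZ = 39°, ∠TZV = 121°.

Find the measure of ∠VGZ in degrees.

∠VGZ = 71°

1. ∠RZT = 51°  [same arc RT]
2. ∠TVZ = 39°  [same arc TZ]
3. ∠VTZ = 20°  [△VTZ]
4. ∠TGZ = 109°  [△TGZ]
5. ∠VGZ = 71°  [linear pair at G on VT]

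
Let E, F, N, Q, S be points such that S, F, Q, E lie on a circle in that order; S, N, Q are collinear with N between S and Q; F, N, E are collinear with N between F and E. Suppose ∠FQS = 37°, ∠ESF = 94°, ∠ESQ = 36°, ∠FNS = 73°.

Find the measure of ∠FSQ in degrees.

∠FSQ = 58°

1. ∠FES = 37°  [same arc SF]
2. ∠EFS = 49°  [△SFE]
3. ∠FSQ = 58°  [△SNF]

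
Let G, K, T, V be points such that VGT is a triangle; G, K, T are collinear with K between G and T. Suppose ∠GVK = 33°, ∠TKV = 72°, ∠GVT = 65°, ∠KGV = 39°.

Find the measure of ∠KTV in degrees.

1. ∠TGV = 39°  [K on ray GT]
2. ∠GTV = 76°  [△VGT]
3. ∠KTV = 76°  [K on ray TG]

∠KTV = 76°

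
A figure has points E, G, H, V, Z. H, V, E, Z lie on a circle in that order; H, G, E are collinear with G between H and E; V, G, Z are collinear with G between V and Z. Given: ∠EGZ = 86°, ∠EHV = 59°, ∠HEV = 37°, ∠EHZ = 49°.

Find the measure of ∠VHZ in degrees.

1. ∠HGV = 86°  [vertical angles at G]
2. ∠HVZ = 35°  [△HGV]
3. ∠HZV = 37°  [same arc HV]
4. ∠VHZ = 108°  [△HVZ]

∠VHZ = 108°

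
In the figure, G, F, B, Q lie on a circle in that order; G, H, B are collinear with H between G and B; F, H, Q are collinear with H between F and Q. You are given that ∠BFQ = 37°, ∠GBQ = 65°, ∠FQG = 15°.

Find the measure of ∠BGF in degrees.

∠BGF = 63°

1. ∠BGQ = 37°  [same arc BQ]
2. ∠BQG = 78°  [△GBQ]
3. ∠FBG = 15°  [same arc GF]
4. ∠BFG = 102°  [cyclic GFBQ, opposite ∠F+∠Q]
5. ∠BGF = 63°  [△GFB]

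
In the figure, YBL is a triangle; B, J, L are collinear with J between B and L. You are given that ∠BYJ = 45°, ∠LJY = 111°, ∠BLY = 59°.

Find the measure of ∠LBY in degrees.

∠LBY = 66°

1. ∠BJY = 69°  [linear pair at J on BL]
2. ∠JBY = 66°  [△YBJ]
3. ∠LBY = 66°  [J on ray BL]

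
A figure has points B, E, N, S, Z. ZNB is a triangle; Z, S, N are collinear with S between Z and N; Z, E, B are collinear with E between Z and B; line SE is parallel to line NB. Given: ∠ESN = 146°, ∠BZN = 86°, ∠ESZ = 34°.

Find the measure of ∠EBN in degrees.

∠EBN = 60°

1. ∠EZS = 86°  [S on ZN, E on ZB]
2. ∠SEZ = 60°  [△ZSE]
3. ∠BES = 120°  [linear pair at E on ZB]
4. ∠EBN = 60°  [SE∥NB, co-interior at B–E]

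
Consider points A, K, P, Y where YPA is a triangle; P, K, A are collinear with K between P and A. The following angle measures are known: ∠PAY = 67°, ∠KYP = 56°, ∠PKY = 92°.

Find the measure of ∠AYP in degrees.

1. ∠KPY = 32°  [△YPK]
2. ∠APY = 32°  [K on ray PA]
3. ∠AYP = 81°  [△YPA]

∠AYP = 81°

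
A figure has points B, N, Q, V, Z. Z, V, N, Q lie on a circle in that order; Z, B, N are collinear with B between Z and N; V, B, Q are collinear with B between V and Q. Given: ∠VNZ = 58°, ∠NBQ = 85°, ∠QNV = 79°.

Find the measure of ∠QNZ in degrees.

∠QNZ = 21°

1. ∠VQZ = 58°  [same arc ZV]
2. ∠QZV = 101°  [cyclic ZVNQ, opposite ∠Z+∠N]
3. ∠QVZ = 21°  [△ZVQ]
4. ∠QNZ = 21°  [same arc ZQ]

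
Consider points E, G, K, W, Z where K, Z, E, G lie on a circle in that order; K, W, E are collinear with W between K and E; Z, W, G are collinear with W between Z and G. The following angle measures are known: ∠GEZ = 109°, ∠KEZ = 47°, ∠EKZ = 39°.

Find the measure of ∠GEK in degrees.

1. ∠GKZ = 71°  [cyclic KZEG, opposite ∠K+∠E]
2. ∠KGZ = 47°  [same arc KZ]
3. ∠GZK = 62°  [△KZG]
4. ∠GEK = 62°  [same arc KG]

∠GEK = 62°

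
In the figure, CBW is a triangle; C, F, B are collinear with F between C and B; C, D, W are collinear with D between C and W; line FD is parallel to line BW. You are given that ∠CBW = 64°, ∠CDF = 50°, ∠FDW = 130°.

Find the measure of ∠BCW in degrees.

∠BCW = 66°

1. ∠CFD = 64°  [FD∥BW, corresponding at F]
2. ∠DCF = 66°  [△CFD]
3. ∠BCW = 66°  [F on CB, D on CW]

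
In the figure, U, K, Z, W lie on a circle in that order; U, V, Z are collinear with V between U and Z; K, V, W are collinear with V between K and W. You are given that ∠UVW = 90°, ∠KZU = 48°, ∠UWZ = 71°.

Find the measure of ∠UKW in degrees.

1. ∠KVZ = 90°  [vertical angles at V]
2. ∠UKZ = 109°  [cyclic UKZW, opposite ∠K+∠W]
3. ∠KVU = 90°  [linear pair at V on UZ]
4. ∠KUZ = 23°  [△UKZ]
5. ∠UKW = 67°  [△UVK]

∠UKW = 67°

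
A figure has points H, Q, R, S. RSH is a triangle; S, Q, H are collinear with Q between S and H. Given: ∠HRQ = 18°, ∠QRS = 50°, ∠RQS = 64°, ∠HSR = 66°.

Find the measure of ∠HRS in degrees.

1. ∠HQR = 116°  [linear pair at Q on SH]
2. ∠QHR = 46°  [△RQH]
3. ∠RHS = 46°  [Q on ray HS]
4. ∠HRS = 68°  [△RSH]

∠HRS = 68°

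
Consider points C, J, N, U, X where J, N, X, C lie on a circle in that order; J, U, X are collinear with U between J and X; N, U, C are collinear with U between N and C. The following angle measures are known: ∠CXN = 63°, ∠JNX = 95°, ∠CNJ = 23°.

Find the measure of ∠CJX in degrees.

∠CJX = 72°

1. ∠JCX = 85°  [cyclic JNXC, opposite ∠N+∠C]
2. ∠CXJ = 23°  [same arc JC]
3. ∠CJX = 72°  [△JXC]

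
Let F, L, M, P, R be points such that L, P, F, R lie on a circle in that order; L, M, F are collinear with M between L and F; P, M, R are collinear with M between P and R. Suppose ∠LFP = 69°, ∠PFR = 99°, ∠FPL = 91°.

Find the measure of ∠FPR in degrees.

∠FPR = 61°

1. ∠FLP = 20°  [△LPF]
2. ∠FRP = 20°  [same arc PF]
3. ∠FPR = 61°  [△PFR]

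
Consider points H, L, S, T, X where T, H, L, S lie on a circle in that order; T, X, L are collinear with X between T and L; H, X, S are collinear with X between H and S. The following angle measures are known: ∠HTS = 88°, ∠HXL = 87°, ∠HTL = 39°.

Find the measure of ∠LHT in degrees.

∠LHT = 97°

1. ∠HLS = 92°  [cyclic THLS, opposite ∠T+∠L]
2. ∠HSL = 39°  [same arc HL]
3. ∠LHS = 49°  [△HLS]
4. ∠HLT = 44°  [△HXL]
5. ∠LHT = 97°  [△THL]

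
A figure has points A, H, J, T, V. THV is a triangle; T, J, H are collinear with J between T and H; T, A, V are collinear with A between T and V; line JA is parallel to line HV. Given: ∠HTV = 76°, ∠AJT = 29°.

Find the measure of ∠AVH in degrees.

∠AVH = 75°

1. ∠ATJ = 76°  [J on TH, A on TV]
2. ∠JAT = 75°  [△TJA]
3. ∠JAV = 105°  [linear pair at A on TV]
4. ∠AVH = 75°  [JA∥HV, co-interior at V–A]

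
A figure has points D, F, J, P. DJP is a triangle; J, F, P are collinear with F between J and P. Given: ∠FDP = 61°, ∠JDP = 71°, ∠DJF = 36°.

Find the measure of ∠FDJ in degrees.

∠FDJ = 10°

1. ∠DJP = 36°  [F on ray JP]
2. ∠DPJ = 73°  [△DJP]
3. ∠DPF = 73°  [F on ray PJ]
4. ∠DFP = 46°  [△DFP]
5. ∠DFJ = 134°  [linear pair at F on JP]
6. ∠FDJ = 10°  [△DJF]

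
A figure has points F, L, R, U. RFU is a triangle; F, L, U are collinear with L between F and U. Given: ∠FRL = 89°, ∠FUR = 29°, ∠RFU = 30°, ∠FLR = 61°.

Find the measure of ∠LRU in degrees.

∠LRU = 32°

1. ∠LUR = 29°  [L on ray UF]
2. ∠RLU = 119°  [linear pair at L on FU]
3. ∠LRU = 32°  [△RLU]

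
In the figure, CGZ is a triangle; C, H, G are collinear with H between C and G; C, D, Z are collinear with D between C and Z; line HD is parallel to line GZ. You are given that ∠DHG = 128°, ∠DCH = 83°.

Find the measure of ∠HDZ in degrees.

1. ∠CHD = 52°  [linear pair at H on CG]
2. ∠CDH = 45°  [△CHD]
3. ∠HDZ = 135°  [linear pair at D on CZ]

∠HDZ = 135°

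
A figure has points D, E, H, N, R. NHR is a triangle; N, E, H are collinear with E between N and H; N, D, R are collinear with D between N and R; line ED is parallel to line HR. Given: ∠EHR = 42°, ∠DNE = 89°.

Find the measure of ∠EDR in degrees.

1. ∠NHR = 42°  [E on ray HN]
2. ∠HNR = 89°  [E on NH, D on NR]
3. ∠HRN = 49°  [△NHR]
4. ∠EDN = 49°  [ED∥HR, corresponding at D]
5. ∠EDR = 131°  [linear pair at D on NR]

∠EDR = 131°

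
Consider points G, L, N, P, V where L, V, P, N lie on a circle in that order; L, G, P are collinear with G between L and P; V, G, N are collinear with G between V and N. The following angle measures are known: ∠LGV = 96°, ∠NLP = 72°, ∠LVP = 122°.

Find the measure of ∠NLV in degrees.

∠NLV = 106°

1. ∠NGP = 96°  [vertical angles at G]
2. ∠LNP = 58°  [cyclic LVPN, opposite ∠V+∠N]
3. ∠LGN = 84°  [linear pair at G on LP]
4. ∠LPN = 50°  [△LPN]
5. ∠LNV = 24°  [△LGN]
6. ∠LVN = 50°  [same arc LN]
7. ∠NLV = 106°  [△LVN]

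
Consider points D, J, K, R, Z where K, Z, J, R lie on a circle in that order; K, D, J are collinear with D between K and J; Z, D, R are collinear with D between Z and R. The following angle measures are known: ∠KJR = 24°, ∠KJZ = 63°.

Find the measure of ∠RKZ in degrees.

1. ∠KZR = 24°  [same arc KR]
2. ∠KRZ = 63°  [same arc KZ]
3. ∠RKZ = 93°  [△KZR]

∠RKZ = 93°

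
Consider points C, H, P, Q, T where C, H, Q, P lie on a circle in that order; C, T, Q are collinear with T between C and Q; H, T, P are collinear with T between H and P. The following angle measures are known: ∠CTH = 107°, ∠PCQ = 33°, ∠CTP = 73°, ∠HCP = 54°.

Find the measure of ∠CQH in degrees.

1. ∠HTQ = 73°  [linear pair at T on CQ]
2. ∠PHQ = 33°  [same arc QP]
3. ∠CQH = 74°  [△HTQ]

∠CQH = 74°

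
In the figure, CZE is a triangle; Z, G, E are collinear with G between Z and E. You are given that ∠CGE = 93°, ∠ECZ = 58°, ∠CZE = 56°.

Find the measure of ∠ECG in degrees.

∠ECG = 21°

1. ∠CEZ = 66°  [△CZE]
2. ∠CEG = 66°  [G on ray EZ]
3. ∠ECG = 21°  [△CGE]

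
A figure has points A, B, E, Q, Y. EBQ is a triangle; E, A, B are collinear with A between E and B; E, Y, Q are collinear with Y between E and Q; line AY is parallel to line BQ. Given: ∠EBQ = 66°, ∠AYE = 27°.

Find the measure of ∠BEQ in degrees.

1. ∠EAY = 66°  [AY∥BQ, corresponding at A]
2. ∠AEY = 87°  [△EAY]
3. ∠BEQ = 87°  [A on EB, Y on EQ]

∠BEQ = 87°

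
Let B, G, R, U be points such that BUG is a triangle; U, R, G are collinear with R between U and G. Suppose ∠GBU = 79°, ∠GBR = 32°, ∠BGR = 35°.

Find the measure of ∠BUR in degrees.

1. ∠BGU = 35°  [R on ray GU]
2. ∠BUG = 66°  [△BUG]
3. ∠BUR = 66°  [R on ray UG]

∠BUR = 66°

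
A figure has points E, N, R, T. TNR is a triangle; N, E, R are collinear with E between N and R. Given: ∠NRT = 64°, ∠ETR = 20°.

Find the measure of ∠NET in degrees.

∠NET = 84°

1. ∠ERT = 64°  [E on ray RN]
2. ∠RET = 96°  [△TER]
3. ∠NET = 84°  [linear pair at E on NR]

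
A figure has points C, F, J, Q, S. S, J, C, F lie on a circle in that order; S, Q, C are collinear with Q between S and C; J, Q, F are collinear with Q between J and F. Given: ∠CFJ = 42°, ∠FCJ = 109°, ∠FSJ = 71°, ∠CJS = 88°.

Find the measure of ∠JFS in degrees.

∠JFS = 50°

1. ∠CSJ = 42°  [same arc JC]
2. ∠JCS = 50°  [△SJC]
3. ∠JFS = 50°  [same arc SJ]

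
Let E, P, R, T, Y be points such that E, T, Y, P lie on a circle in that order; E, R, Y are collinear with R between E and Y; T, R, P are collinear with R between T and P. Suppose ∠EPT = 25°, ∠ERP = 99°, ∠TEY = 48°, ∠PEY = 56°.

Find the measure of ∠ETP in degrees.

1. ∠TRY = 99°  [vertical angles at R]
2. ∠ERT = 81°  [linear pair at R on EY]
3. ∠ETP = 51°  [△ERT]

∠ETP = 51°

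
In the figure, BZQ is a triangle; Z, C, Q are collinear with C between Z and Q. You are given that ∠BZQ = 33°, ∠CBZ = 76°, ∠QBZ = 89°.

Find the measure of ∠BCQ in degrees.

1. ∠BZC = 33°  [C on ray ZQ]
2. ∠BCZ = 71°  [△BZC]
3. ∠BCQ = 109°  [linear pair at C on ZQ]

∠BCQ = 109°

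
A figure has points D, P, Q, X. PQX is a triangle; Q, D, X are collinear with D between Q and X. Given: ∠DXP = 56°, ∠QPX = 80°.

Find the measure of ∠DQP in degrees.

∠DQP = 44°

1. ∠PXQ = 56°  [D on ray XQ]
2. ∠PQX = 44°  [△PQX]
3. ∠DQP = 44°  [D on ray QX]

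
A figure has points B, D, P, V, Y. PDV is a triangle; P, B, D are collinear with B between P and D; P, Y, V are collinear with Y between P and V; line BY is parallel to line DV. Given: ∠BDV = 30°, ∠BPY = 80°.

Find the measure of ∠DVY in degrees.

∠DVY = 70°

1. ∠PDV = 30°  [B on ray DP]
2. ∠DPV = 80°  [B on PD, Y on PV]
3. ∠DVP = 70°  [△PDV]
4. ∠DVY = 70°  [Y on ray VP]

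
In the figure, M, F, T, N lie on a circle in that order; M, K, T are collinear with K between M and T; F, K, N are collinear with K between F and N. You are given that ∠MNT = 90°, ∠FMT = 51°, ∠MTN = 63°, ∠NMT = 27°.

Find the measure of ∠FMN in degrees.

∠FMN = 78°

1. ∠MFT = 90°  [cyclic MFTN, opposite ∠F+∠N]
2. ∠FTM = 39°  [△MFT]
3. ∠MFN = 63°  [same arc MN]
4. ∠FNM = 39°  [same arc MF]
5. ∠FMN = 78°  [△MFN]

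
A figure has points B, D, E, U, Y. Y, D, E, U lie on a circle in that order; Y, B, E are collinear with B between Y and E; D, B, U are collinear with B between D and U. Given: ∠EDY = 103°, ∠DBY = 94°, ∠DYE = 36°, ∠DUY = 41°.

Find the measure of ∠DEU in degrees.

1. ∠DEY = 41°  [△YDE]
2. ∠DBE = 86°  [linear pair at B on YE]
3. ∠DUE = 36°  [same arc DE]
4. ∠EDU = 53°  [△DBE]
5. ∠DEU = 91°  [△DEU]

∠DEU = 91°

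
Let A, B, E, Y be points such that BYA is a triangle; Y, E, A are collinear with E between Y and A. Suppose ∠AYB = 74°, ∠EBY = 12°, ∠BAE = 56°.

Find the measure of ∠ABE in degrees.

1. ∠BYE = 74°  [E on ray YA]
2. ∠BEY = 94°  [△BYE]
3. ∠AEB = 86°  [linear pair at E on YA]
4. ∠ABE = 38°  [△BEA]

∠ABE = 38°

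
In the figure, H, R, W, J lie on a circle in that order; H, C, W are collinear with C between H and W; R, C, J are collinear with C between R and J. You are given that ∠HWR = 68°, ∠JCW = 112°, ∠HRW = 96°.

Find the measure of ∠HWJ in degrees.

1. ∠HJR = 68°  [same arc HR]
2. ∠HCJ = 68°  [linear pair at C on HW]
3. ∠HJW = 84°  [cyclic HRWJ, opposite ∠R+∠J]
4. ∠JHW = 44°  [△HCJ]
5. ∠HWJ = 52°  [△HWJ]

∠HWJ = 52°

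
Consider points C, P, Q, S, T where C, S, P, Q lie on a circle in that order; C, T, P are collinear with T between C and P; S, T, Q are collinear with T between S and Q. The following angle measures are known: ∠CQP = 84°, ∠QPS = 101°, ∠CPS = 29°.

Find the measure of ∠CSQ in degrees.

1. ∠QCS = 79°  [cyclic CSPQ, opposite ∠C+∠P]
2. ∠CQS = 29°  [same arc CS]
3. ∠CSQ = 72°  [△CSQ]

∠CSQ = 72°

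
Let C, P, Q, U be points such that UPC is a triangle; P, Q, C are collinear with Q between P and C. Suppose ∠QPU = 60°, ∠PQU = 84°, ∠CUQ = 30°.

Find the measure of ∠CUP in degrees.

∠CUP = 66°

1. ∠CPU = 60°  [Q on ray PC]
2. ∠CQU = 96°  [linear pair at Q on PC]
3. ∠QCU = 54°  [△UQC]
4. ∠PCU = 54°  [Q on ray CP]
5. ∠CUP = 66°  [△UPC]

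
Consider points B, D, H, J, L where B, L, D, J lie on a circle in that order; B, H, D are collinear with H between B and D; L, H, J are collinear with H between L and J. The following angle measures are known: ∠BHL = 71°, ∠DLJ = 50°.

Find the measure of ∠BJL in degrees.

∠BJL = 21°

1. ∠DHJ = 71°  [vertical angles at H]
2. ∠DBJ = 50°  [same arc DJ]
3. ∠BHJ = 109°  [linear pair at H on BD]
4. ∠BJL = 21°  [△BHJ]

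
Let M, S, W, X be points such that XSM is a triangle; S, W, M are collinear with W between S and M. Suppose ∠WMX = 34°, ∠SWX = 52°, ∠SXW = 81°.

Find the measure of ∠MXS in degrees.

1. ∠SMX = 34°  [W on ray MS]
2. ∠WSX = 47°  [△XSW]
3. ∠MSX = 47°  [W on ray SM]
4. ∠MXS = 99°  [△XSM]

∠MXS = 99°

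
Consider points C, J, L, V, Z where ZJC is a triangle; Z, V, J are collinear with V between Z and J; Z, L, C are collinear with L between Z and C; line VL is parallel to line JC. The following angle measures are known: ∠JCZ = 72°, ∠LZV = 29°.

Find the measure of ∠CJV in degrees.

1. ∠VLZ = 72°  [VL∥JC, corresponding at L]
2. ∠LVZ = 79°  [△ZVL]
3. ∠JVL = 101°  [linear pair at V on ZJ]
4. ∠CJV = 79°  [VL∥JC, co-interior at J–V]

∠CJV = 79°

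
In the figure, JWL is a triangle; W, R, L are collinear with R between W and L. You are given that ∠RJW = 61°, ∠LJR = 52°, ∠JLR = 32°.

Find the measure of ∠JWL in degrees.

1. ∠JRL = 96°  [△JRL]
2. ∠JRW = 84°  [linear pair at R on WL]
3. ∠JWR = 35°  [△JWR]
4. ∠JWL = 35°  [R on ray WL]

∠JWL = 35°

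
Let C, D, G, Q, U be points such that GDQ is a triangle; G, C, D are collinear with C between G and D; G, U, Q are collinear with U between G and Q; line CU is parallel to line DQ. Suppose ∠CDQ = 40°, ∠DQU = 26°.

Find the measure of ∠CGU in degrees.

1. ∠GDQ = 40°  [C on ray DG]
2. ∠DQG = 26°  [U on ray QG]
3. ∠DGQ = 114°  [△GDQ]
4. ∠CGU = 114°  [C on GD, U on GQ]

∠CGU = 114°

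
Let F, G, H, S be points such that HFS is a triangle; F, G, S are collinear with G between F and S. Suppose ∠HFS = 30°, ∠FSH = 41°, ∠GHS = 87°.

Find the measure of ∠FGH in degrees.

∠FGH = 128°

1. ∠GSH = 41°  [G on ray SF]
2. ∠HGS = 52°  [△HGS]
3. ∠FGH = 128°  [linear pair at G on FS]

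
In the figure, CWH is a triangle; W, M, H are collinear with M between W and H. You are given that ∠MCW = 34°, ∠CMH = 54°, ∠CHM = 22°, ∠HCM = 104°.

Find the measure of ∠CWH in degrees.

∠CWH = 20°

1. ∠CMW = 126°  [linear pair at M on WH]
2. ∠CWM = 20°  [△CWM]
3. ∠CWH = 20°  [M on ray WH]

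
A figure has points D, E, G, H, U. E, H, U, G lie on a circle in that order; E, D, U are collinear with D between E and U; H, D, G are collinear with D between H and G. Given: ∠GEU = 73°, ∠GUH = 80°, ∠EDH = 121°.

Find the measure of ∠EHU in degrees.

∠EHU = 105°

1. ∠GHU = 73°  [same arc UG]
2. ∠HGU = 27°  [△HUG]
3. ∠HDU = 59°  [linear pair at D on EU]
4. ∠EUH = 48°  [△HDU]
5. ∠HEU = 27°  [same arc HU]
6. ∠EHU = 105°  [△EHU]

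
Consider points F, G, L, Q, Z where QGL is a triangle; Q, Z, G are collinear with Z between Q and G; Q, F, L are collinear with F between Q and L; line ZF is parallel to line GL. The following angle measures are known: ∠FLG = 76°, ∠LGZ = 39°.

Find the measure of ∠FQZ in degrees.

1. ∠GLQ = 76°  [F on ray LQ]
2. ∠LGQ = 39°  [Z on ray GQ]
3. ∠GQL = 65°  [△QGL]
4. ∠FQZ = 65°  [Z on QG, F on QL]

∠FQZ = 65°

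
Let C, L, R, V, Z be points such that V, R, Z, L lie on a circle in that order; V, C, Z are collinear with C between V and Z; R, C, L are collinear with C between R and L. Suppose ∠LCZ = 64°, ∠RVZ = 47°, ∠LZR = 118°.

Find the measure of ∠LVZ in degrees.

∠LVZ = 15°

1. ∠RLZ = 47°  [same arc RZ]
2. ∠LRZ = 15°  [△RZL]
3. ∠LVZ = 15°  [same arc ZL]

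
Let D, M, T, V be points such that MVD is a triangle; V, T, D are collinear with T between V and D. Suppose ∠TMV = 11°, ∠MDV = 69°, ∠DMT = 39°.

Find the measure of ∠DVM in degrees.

∠DVM = 61°

1. ∠MDT = 69°  [T on ray DV]
2. ∠DTM = 72°  [△MTD]
3. ∠MTV = 108°  [linear pair at T on VD]
4. ∠MVT = 61°  [△MVT]
5. ∠DVM = 61°  [T on ray VD]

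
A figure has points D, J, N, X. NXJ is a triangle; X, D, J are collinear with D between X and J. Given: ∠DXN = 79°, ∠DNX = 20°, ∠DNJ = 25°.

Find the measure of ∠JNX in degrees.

∠JNX = 45°

1. ∠NDX = 81°  [△NXD]
2. ∠JXN = 79°  [D on ray XJ]
3. ∠JDN = 99°  [linear pair at D on XJ]
4. ∠DJN = 56°  [△NDJ]
5. ∠NJX = 56°  [D on ray JX]
6. ∠JNX = 45°  [△NXJ]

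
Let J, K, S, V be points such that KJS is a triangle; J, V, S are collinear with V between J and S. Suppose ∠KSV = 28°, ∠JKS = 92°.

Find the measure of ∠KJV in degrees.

1. ∠JSK = 28°  [V on ray SJ]
2. ∠KJS = 60°  [△KJS]
3. ∠KJV = 60°  [V on ray JS]

∠KJV = 60°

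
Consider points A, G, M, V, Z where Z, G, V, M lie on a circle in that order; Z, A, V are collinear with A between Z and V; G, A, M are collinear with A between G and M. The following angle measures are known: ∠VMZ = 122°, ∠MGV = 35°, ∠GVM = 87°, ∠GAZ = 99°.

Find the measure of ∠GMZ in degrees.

1. ∠MZV = 35°  [same arc VM]
2. ∠MAV = 99°  [vertical angles at A]
3. ∠MAZ = 81°  [linear pair at A on ZV]
4. ∠GMZ = 64°  [△ZAM]

∠GMZ = 64°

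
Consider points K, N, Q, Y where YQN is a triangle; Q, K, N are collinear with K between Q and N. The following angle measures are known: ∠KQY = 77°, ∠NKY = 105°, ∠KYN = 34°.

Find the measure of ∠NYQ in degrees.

1. ∠NQY = 77°  [K on ray QN]
2. ∠KNY = 41°  [△YKN]
3. ∠QNY = 41°  [K on ray NQ]
4. ∠NYQ = 62°  [△YQN]

∠NYQ = 62°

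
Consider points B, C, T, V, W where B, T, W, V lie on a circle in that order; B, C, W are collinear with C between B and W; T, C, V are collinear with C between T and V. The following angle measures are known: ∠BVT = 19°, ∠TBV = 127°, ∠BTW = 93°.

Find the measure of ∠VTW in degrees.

∠VTW = 59°

1. ∠BTV = 34°  [△BTV]
2. ∠BVW = 87°  [cyclic BTWV, opposite ∠T+∠V]
3. ∠BWV = 34°  [same arc BV]
4. ∠VBW = 59°  [△BWV]
5. ∠VTW = 59°  [same arc WV]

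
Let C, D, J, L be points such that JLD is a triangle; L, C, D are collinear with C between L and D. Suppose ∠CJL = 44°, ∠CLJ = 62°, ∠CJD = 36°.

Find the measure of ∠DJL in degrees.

1. ∠JCL = 74°  [△JLC]
2. ∠DLJ = 62°  [C on ray LD]
3. ∠DCJ = 106°  [linear pair at C on LD]
4. ∠CDJ = 38°  [△JCD]
5. ∠JDL = 38°  [C on ray DL]
6. ∠DJL = 80°  [△JLD]

∠DJL = 80°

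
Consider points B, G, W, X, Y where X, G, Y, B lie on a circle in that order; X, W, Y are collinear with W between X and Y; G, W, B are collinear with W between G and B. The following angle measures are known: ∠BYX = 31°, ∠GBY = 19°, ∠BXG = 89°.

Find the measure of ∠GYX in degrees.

1. ∠BGX = 31°  [same arc XB]
2. ∠GBX = 60°  [△XGB]
3. ∠GYX = 60°  [same arc XG]

∠GYX = 60°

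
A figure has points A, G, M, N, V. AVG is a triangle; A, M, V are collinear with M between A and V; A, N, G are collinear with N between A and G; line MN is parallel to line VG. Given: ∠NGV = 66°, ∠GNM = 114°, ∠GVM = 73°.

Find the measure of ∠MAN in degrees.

1. ∠AGV = 66°  [N on ray GA]
2. ∠AVG = 73°  [M on ray VA]
3. ∠GAV = 41°  [△AVG]
4. ∠MAN = 41°  [M on AV, N on AG]

∠MAN = 41°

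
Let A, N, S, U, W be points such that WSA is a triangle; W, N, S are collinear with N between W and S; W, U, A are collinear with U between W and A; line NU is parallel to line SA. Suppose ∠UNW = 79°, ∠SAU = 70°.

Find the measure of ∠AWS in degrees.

∠AWS = 31°

1. ∠ASW = 79°  [NU∥SA, corresponding at N]
2. ∠SAW = 70°  [U on ray AW]
3. ∠AWS = 31°  [△WSA]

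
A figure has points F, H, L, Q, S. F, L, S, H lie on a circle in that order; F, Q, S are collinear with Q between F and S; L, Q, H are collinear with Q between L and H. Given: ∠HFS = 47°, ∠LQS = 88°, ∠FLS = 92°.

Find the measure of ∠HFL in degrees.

∠HFL = 90°

1. ∠HLS = 47°  [same arc SH]
2. ∠FQH = 88°  [vertical angles at Q]
3. ∠FQL = 92°  [linear pair at Q on FS]
4. ∠FSL = 45°  [△LQS]
5. ∠LFS = 43°  [△FLS]
6. ∠FHL = 45°  [△FQH]
7. ∠FLH = 45°  [△FQL]
8. ∠HFL = 90°  [△FLH]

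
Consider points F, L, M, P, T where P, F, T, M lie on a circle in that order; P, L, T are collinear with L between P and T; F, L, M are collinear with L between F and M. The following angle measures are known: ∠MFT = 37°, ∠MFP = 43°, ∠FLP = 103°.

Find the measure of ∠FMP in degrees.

∠FMP = 66°

1. ∠MPT = 37°  [same arc TM]
2. ∠MLT = 103°  [vertical angles at L]
3. ∠MLP = 77°  [linear pair at L on PT]
4. ∠FMP = 66°  [△PLM]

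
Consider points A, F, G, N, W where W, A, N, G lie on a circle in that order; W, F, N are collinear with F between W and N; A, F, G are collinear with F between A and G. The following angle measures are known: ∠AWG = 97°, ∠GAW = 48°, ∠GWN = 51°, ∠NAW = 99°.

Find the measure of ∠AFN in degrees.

∠AFN = 94°

1. ∠AGW = 35°  [△WAG]
2. ∠GAN = 51°  [same arc NG]
3. ∠ANW = 35°  [same arc WA]
4. ∠AFN = 94°  [△AFN]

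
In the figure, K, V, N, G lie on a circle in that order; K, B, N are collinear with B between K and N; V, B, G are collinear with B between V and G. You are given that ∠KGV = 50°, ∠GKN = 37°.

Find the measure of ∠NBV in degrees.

∠NBV = 93°

1. ∠KNV = 50°  [same arc KV]
2. ∠GVN = 37°  [same arc NG]
3. ∠NBV = 93°  [△VBN]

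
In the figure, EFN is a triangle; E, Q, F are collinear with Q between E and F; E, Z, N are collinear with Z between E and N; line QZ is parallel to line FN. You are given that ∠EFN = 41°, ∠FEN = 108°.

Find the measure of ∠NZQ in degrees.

1. ∠ENF = 31°  [△EFN]
2. ∠EZQ = 31°  [QZ∥FN, corresponding at Z]
3. ∠NZQ = 149°  [linear pair at Z on EN]

∠NZQ = 149°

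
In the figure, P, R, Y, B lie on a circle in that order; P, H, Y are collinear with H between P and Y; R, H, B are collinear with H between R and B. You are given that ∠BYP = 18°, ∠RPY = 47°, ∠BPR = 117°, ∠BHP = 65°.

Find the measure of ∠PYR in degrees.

1. ∠BRP = 18°  [same arc PB]
2. ∠PBR = 45°  [△PRB]
3. ∠PYR = 45°  [same arc PR]

∠PYR = 45°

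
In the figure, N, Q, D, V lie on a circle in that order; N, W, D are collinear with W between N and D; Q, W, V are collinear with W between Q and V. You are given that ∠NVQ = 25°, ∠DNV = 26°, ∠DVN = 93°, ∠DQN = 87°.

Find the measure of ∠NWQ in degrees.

∠NWQ = 51°

1. ∠NDQ = 25°  [same arc NQ]
2. ∠NDV = 61°  [△NDV]
3. ∠DNQ = 68°  [△NQD]
4. ∠NQV = 61°  [same arc NV]
5. ∠NWQ = 51°  [△NWQ]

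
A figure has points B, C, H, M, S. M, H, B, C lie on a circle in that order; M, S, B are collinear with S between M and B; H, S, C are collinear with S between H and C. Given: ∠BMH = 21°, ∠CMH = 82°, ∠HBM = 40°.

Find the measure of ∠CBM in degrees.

∠CBM = 58°

1. ∠BCH = 21°  [same arc HB]
2. ∠BHM = 119°  [△MHB]
3. ∠CBH = 98°  [cyclic MHBC, opposite ∠M+∠B]
4. ∠BHC = 61°  [△HBC]
5. ∠BCM = 61°  [cyclic MHBC, opposite ∠H+∠C]
6. ∠BMC = 61°  [same arc BC]
7. ∠CBM = 58°  [△MBC]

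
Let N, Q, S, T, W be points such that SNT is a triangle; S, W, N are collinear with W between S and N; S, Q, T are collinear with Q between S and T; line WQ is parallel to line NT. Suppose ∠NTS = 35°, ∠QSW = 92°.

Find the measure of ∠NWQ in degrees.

1. ∠SQW = 35°  [WQ∥NT, corresponding at Q]
2. ∠QWS = 53°  [△SWQ]
3. ∠NWQ = 127°  [linear pair at W on SN]

∠NWQ = 127°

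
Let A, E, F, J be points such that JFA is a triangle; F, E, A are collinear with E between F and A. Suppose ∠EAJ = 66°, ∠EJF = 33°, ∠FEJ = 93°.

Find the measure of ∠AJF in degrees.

∠AJF = 60°

1. ∠FAJ = 66°  [E on ray AF]
2. ∠EFJ = 54°  [△JFE]
3. ∠AFJ = 54°  [E on ray FA]
4. ∠AJF = 60°  [△JFA]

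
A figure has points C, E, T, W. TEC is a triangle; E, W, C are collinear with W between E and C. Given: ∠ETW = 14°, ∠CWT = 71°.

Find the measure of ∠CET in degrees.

∠CET = 57°

1. ∠EWT = 109°  [linear pair at W on EC]
2. ∠TEW = 57°  [△TEW]
3. ∠CET = 57°  [W on ray EC]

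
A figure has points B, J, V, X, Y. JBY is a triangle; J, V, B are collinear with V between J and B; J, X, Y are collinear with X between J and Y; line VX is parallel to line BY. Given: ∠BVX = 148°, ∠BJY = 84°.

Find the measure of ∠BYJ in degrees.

∠BYJ = 64°

1. ∠JVX = 32°  [linear pair at V on JB]
2. ∠VJX = 84°  [V on JB, X on JY]
3. ∠JXV = 64°  [△JVX]
4. ∠BYJ = 64°  [VX∥BY, corresponding at X]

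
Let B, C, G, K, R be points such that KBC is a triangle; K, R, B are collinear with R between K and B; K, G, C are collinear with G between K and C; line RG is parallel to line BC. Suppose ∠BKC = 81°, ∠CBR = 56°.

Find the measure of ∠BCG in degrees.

∠BCG = 43°

1. ∠CBK = 56°  [R on ray BK]
2. ∠BCK = 43°  [△KBC]
3. ∠BCG = 43°  [G on ray CK]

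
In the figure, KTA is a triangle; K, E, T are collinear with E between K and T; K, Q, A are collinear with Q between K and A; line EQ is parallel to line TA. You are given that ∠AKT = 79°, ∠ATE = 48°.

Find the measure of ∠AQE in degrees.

1. ∠ATK = 48°  [E on ray TK]
2. ∠KAT = 53°  [△KTA]
3. ∠EQK = 53°  [EQ∥TA, corresponding at Q]
4. ∠AQE = 127°  [linear pair at Q on KA]

∠AQE = 127°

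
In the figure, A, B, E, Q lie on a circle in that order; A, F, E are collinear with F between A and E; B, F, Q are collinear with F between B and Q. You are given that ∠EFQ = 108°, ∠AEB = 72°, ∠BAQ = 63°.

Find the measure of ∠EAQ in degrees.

1. ∠AFQ = 72°  [linear pair at F on AE]
2. ∠AQB = 72°  [same arc AB]
3. ∠EAQ = 36°  [△AFQ]

∠EAQ = 36°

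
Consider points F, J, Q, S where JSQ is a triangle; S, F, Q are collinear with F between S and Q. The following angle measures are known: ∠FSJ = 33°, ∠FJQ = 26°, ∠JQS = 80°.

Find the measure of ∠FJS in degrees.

1. ∠FQJ = 80°  [F on ray QS]
2. ∠JFQ = 74°  [△JFQ]
3. ∠JFS = 106°  [linear pair at F on SQ]
4. ∠FJS = 41°  [△JSF]

∠FJS = 41°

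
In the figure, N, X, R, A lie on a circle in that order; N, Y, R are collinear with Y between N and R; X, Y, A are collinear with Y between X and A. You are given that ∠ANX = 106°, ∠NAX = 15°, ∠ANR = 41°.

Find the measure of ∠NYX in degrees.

∠NYX = 56°

1. ∠NRX = 15°  [same arc NX]
2. ∠AXR = 41°  [same arc RA]
3. ∠RYX = 124°  [△XYR]
4. ∠NYX = 56°  [linear pair at Y on NR]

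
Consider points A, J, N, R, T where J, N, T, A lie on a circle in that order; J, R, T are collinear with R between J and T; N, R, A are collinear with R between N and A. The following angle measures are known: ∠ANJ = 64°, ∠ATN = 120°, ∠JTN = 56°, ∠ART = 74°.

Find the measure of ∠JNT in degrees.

∠JNT = 82°

1. ∠JRN = 74°  [vertical angles at R]
2. ∠NJT = 42°  [△JRN]
3. ∠JNT = 82°  [△JNT]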